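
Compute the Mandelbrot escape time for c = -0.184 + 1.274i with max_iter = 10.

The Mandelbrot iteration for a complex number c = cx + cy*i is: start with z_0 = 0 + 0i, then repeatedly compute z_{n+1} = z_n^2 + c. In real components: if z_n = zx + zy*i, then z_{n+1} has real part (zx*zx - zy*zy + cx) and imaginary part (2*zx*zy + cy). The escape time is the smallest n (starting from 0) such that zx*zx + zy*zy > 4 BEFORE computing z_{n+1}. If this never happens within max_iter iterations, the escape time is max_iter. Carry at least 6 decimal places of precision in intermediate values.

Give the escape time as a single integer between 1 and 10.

z_0 = 0 + 0i, c = -0.1840 + 1.2740i
Iter 1: z = -0.1840 + 1.2740i, |z|^2 = 1.6569
Iter 2: z = -1.7732 + 0.8052i, |z|^2 = 3.7926
Iter 3: z = 2.3120 + -1.5815i, |z|^2 = 7.8465
Escaped at iteration 3

Answer: 3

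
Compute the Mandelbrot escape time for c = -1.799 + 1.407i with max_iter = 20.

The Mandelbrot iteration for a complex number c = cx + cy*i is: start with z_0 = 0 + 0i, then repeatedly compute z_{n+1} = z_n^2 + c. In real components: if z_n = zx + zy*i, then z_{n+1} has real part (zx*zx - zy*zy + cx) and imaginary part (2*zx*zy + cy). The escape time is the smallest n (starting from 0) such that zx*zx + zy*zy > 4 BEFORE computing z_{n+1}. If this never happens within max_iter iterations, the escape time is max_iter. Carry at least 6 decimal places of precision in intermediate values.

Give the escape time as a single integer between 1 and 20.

z_0 = 0 + 0i, c = -1.7990 + 1.4070i
Iter 1: z = -1.7990 + 1.4070i, |z|^2 = 5.2161
Escaped at iteration 1

Answer: 1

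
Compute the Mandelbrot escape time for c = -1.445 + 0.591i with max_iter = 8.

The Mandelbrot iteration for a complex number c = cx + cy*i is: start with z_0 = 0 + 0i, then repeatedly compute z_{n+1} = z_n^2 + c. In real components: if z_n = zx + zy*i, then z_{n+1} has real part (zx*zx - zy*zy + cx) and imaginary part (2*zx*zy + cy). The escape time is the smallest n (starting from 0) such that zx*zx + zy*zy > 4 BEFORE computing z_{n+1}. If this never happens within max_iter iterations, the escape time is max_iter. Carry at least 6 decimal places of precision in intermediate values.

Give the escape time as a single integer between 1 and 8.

Answer: 3

Derivation:
z_0 = 0 + 0i, c = -1.4450 + 0.5910i
Iter 1: z = -1.4450 + 0.5910i, |z|^2 = 2.4373
Iter 2: z = 0.2937 + -1.1170i, |z|^2 = 1.3340
Iter 3: z = -2.6064 + -0.0652i, |z|^2 = 6.7975
Escaped at iteration 3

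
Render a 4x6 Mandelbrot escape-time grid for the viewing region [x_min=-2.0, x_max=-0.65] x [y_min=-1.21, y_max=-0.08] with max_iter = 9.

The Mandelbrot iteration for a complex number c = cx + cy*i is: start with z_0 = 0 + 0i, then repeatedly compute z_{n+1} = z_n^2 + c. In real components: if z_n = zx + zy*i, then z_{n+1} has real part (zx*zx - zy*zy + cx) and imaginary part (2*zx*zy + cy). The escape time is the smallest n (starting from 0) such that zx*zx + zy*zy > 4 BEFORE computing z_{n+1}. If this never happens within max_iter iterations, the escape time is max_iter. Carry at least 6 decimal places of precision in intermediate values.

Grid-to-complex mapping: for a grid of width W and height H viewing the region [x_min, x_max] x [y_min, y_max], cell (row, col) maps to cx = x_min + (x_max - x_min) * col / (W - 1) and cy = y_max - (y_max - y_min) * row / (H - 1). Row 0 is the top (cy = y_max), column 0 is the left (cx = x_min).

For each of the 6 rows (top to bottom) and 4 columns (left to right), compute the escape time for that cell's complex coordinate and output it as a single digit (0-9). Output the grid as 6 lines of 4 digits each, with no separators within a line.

Answer: 1799
1499
1358
1334
1234
1233

Derivation:
(row=0, col=0): c = -2.0000 + -0.0800i → escape time 1
(row=0, col=1): c = -1.5500 + -0.0800i → escape time 7
(row=0, col=2): c = -1.1000 + -0.0800i → escape time 9
(row=0, col=3): c = -0.6500 + -0.0800i → escape time 9
(row=1, col=0): c = -2.0000 + -0.3060i → escape time 1
(row=1, col=1): c = -1.5500 + -0.3060i → escape time 4
(row=1, col=2): c = -1.1000 + -0.3060i → escape time 9
(row=1, col=3): c = -0.6500 + -0.3060i → escape time 9
(row=2, col=0): c = -2.0000 + -0.5320i → escape time 1
(row=2, col=1): c = -1.5500 + -0.5320i → escape time 3
(row=2, col=2): c = -1.1000 + -0.5320i → escape time 5
(row=2, col=3): c = -0.6500 + -0.5320i → escape time 8
(row=3, col=0): c = -2.0000 + -0.7580i → escape time 1
(row=3, col=1): c = -1.5500 + -0.7580i → escape time 3
(row=3, col=2): c = -1.1000 + -0.7580i → escape time 3
(row=3, col=3): c = -0.6500 + -0.7580i → escape time 4
(row=4, col=0): c = -2.0000 + -0.9840i → escape time 1
(row=4, col=1): c = -1.5500 + -0.9840i → escape time 2
(row=4, col=2): c = -1.1000 + -0.9840i → escape time 3
(row=4, col=3): c = -0.6500 + -0.9840i → escape time 4
(row=5, col=0): c = -2.0000 + -1.2100i → escape time 1
(row=5, col=1): c = -1.5500 + -1.2100i → escape time 2
(row=5, col=2): c = -1.1000 + -1.2100i → escape time 3
(row=5, col=3): c = -0.6500 + -1.2100i → escape time 3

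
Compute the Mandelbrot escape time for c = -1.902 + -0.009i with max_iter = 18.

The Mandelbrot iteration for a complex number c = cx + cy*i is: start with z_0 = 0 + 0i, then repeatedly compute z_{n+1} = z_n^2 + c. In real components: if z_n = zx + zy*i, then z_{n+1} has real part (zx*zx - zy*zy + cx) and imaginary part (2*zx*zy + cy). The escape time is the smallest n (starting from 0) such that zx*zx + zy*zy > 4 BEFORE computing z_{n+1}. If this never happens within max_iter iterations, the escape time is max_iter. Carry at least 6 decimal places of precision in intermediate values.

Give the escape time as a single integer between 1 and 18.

Answer: 7

Derivation:
z_0 = 0 + 0i, c = -1.9020 + -0.0090i
Iter 1: z = -1.9020 + -0.0090i, |z|^2 = 3.6177
Iter 2: z = 1.7155 + 0.0252i, |z|^2 = 2.9437
Iter 3: z = 1.0404 + 0.0776i, |z|^2 = 1.0884
Iter 4: z = -0.8256 + 0.1524i, |z|^2 = 0.7049
Iter 5: z = -1.2436 + -0.2607i, |z|^2 = 1.6145
Iter 6: z = -0.4235 + 0.6394i, |z|^2 = 0.5882
Iter 7: z = -2.1315 + -0.5506i, |z|^2 = 4.8466
Escaped at iteration 7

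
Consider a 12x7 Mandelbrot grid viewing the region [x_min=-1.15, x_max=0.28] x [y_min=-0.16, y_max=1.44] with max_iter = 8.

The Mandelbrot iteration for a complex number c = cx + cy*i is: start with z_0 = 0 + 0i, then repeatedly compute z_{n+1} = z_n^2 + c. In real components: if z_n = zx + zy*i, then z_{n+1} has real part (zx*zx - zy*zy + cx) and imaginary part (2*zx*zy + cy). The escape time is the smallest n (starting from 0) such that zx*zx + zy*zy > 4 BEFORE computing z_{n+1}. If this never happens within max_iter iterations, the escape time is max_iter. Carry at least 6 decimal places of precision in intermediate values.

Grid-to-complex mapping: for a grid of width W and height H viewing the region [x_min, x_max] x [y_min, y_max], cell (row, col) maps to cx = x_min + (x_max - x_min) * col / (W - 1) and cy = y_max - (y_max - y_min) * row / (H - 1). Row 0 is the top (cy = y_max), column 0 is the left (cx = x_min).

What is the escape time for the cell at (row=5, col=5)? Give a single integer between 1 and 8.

Answer: 8

Derivation:
z_0 = 0 + 0i, c = -0.5000 + 0.1067i
Iter 1: z = -0.5000 + 0.1067i, |z|^2 = 0.2614
Iter 2: z = -0.2614 + 0.0000i, |z|^2 = 0.0683
Iter 3: z = -0.4317 + 0.1067i, |z|^2 = 0.1977
Iter 4: z = -0.3250 + 0.0146i, |z|^2 = 0.1059
Iter 5: z = -0.3946 + 0.0972i, |z|^2 = 0.1651
Iter 6: z = -0.3538 + 0.0300i, |z|^2 = 0.1260
Iter 7: z = -0.3758 + 0.0855i, |z|^2 = 0.1485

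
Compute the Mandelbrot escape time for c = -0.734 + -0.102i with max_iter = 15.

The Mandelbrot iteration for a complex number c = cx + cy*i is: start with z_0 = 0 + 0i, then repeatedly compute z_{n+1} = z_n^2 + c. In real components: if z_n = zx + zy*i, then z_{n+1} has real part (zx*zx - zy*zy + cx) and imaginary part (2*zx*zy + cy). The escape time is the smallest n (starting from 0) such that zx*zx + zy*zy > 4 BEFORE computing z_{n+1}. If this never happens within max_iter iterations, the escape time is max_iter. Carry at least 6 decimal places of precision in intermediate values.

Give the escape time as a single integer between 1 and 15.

Answer: 15

Derivation:
z_0 = 0 + 0i, c = -0.7340 + -0.1020i
Iter 1: z = -0.7340 + -0.1020i, |z|^2 = 0.5492
Iter 2: z = -0.2056 + 0.0477i, |z|^2 = 0.0446
Iter 3: z = -0.6940 + -0.1216i, |z|^2 = 0.4964
Iter 4: z = -0.2672 + 0.0668i, |z|^2 = 0.0758
Iter 5: z = -0.6671 + -0.1377i, |z|^2 = 0.4640
Iter 6: z = -0.3080 + 0.0817i, |z|^2 = 0.1015
Iter 7: z = -0.6458 + -0.1523i, |z|^2 = 0.4403
Iter 8: z = -0.3401 + 0.0948i, |z|^2 = 0.1247
Iter 9: z = -0.6273 + -0.1665i, |z|^2 = 0.4212
Iter 10: z = -0.3682 + 0.1068i, |z|^2 = 0.1470
Iter 11: z = -0.6099 + -0.1807i, |z|^2 = 0.4046
Iter 12: z = -0.3947 + 0.1184i, |z|^2 = 0.1698
Iter 13: z = -0.5922 + -0.1955i, |z|^2 = 0.3889
Iter 14: z = -0.4215 + 0.1295i, |z|^2 = 0.1944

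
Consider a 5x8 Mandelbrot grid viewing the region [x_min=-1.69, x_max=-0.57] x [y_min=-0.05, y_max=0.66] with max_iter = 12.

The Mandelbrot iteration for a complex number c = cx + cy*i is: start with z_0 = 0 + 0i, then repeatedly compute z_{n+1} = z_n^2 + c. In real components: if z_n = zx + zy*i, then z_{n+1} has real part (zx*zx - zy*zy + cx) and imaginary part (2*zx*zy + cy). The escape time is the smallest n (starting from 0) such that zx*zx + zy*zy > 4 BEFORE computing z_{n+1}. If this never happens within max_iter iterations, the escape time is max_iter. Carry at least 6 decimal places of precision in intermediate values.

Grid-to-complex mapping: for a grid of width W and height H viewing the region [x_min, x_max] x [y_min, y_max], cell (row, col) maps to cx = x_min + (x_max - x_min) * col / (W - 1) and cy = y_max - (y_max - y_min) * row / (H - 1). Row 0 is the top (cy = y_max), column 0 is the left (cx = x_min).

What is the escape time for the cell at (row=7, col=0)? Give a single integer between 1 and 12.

Answer: 7

Derivation:
z_0 = 0 + 0i, c = -1.6900 + -0.0500i
Iter 1: z = -1.6900 + -0.0500i, |z|^2 = 2.8586
Iter 2: z = 1.1636 + 0.1190i, |z|^2 = 1.3681
Iter 3: z = -0.3502 + 0.2269i, |z|^2 = 0.1741
Iter 4: z = -1.6189 + -0.2089i, |z|^2 = 2.6644
Iter 5: z = 0.8871 + 0.6265i, |z|^2 = 1.1794
Iter 6: z = -1.2956 + 1.0615i, |z|^2 = 2.8054
Iter 7: z = -1.1381 + -2.8006i, |z|^2 = 9.1388
Escaped at iteration 7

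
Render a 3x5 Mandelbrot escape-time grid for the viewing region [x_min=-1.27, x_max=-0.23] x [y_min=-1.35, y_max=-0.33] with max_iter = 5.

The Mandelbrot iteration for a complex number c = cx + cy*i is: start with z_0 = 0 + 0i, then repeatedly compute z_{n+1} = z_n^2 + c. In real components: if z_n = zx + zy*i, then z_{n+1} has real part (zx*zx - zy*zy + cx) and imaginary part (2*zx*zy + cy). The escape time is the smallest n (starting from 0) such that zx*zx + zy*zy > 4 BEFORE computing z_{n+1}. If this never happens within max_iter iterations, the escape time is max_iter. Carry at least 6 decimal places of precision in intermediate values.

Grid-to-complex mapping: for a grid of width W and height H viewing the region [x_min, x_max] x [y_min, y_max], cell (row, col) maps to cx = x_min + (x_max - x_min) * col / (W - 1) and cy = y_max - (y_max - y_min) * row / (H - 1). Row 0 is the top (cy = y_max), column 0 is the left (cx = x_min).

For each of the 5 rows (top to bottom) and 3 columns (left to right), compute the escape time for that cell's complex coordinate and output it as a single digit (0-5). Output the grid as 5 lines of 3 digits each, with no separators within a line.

(row=0, col=0): c = -1.2700 + -0.3300i → escape time 5
(row=0, col=1): c = -0.7500 + -0.3300i → escape time 5
(row=0, col=2): c = -0.2300 + -0.3300i → escape time 5
(row=1, col=0): c = -1.2700 + -0.5850i → escape time 3
(row=1, col=1): c = -0.7500 + -0.5850i → escape time 5
(row=1, col=2): c = -0.2300 + -0.5850i → escape time 5
(row=2, col=0): c = -1.2700 + -0.8400i → escape time 3
(row=2, col=1): c = -0.7500 + -0.8400i → escape time 4
(row=2, col=2): c = -0.2300 + -0.8400i → escape time 5
(row=3, col=0): c = -1.2700 + -1.0950i → escape time 3
(row=3, col=1): c = -0.7500 + -1.0950i → escape time 3
(row=3, col=2): c = -0.2300 + -1.0950i → escape time 5
(row=4, col=0): c = -1.2700 + -1.3500i → escape time 2
(row=4, col=1): c = -0.7500 + -1.3500i → escape time 2
(row=4, col=2): c = -0.2300 + -1.3500i → escape time 2

Answer: 555
355
345
335
222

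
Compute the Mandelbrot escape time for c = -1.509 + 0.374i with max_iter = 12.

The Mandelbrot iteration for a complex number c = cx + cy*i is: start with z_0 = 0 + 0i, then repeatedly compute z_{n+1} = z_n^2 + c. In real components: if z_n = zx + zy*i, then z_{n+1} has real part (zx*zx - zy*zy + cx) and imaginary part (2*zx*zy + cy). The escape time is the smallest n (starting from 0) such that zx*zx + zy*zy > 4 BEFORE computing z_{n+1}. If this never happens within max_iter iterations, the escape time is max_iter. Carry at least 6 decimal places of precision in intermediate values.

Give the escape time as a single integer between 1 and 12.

Answer: 4

Derivation:
z_0 = 0 + 0i, c = -1.5090 + 0.3740i
Iter 1: z = -1.5090 + 0.3740i, |z|^2 = 2.4170
Iter 2: z = 0.6282 + -0.7547i, |z|^2 = 0.9643
Iter 3: z = -1.6840 + -0.5743i, |z|^2 = 3.1656
Iter 4: z = 0.9970 + 2.3081i, |z|^2 = 6.3212
Escaped at iteration 4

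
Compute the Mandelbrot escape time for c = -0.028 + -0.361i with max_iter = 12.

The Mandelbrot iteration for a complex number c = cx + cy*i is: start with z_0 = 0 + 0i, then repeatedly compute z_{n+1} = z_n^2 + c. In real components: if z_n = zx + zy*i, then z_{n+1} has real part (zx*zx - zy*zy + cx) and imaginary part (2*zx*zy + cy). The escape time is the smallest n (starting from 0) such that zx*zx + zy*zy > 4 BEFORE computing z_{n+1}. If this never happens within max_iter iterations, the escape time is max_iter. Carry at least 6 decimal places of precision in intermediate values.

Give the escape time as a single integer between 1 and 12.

z_0 = 0 + 0i, c = -0.0280 + -0.3610i
Iter 1: z = -0.0280 + -0.3610i, |z|^2 = 0.1311
Iter 2: z = -0.1575 + -0.3408i, |z|^2 = 0.1410
Iter 3: z = -0.1193 + -0.2536i, |z|^2 = 0.0786
Iter 4: z = -0.0781 + -0.3005i, |z|^2 = 0.0964
Iter 5: z = -0.1122 + -0.3141i, |z|^2 = 0.1112
Iter 6: z = -0.1141 + -0.2905i, |z|^2 = 0.0974
Iter 7: z = -0.0994 + -0.2947i, |z|^2 = 0.0967
Iter 8: z = -0.1050 + -0.3024i, |z|^2 = 0.1025
Iter 9: z = -0.1084 + -0.2975i, |z|^2 = 0.1003
Iter 10: z = -0.1048 + -0.2965i, |z|^2 = 0.0989
Iter 11: z = -0.1049 + -0.2989i, |z|^2 = 0.1003

Answer: 12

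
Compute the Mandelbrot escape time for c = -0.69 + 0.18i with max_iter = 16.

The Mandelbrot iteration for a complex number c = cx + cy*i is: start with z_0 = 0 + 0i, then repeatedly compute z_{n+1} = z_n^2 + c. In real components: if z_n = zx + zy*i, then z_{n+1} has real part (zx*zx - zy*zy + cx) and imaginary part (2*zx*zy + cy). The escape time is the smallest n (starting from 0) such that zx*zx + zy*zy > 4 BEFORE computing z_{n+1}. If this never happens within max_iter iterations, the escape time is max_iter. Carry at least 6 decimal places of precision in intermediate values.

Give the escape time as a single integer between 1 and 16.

Answer: 16

Derivation:
z_0 = 0 + 0i, c = -0.6900 + 0.1800i
Iter 1: z = -0.6900 + 0.1800i, |z|^2 = 0.5085
Iter 2: z = -0.2463 + -0.0684i, |z|^2 = 0.0653
Iter 3: z = -0.6340 + 0.2137i, |z|^2 = 0.4476
Iter 4: z = -0.3337 + -0.0910i, |z|^2 = 0.1196
Iter 5: z = -0.5869 + 0.2407i, |z|^2 = 0.4024
Iter 6: z = -0.4035 + -0.1026i, |z|^2 = 0.1733
Iter 7: z = -0.5377 + 0.2628i, |z|^2 = 0.3582
Iter 8: z = -0.4699 + -0.1026i, |z|^2 = 0.2313
Iter 9: z = -0.4797 + 0.2764i, |z|^2 = 0.3066
Iter 10: z = -0.5363 + -0.0852i, |z|^2 = 0.2948
Iter 11: z = -0.4097 + 0.2714i, |z|^2 = 0.2415
Iter 12: z = -0.5958 + -0.0424i, |z|^2 = 0.3568
Iter 13: z = -0.3368 + 0.2305i, |z|^2 = 0.1666
Iter 14: z = -0.6297 + 0.0247i, |z|^2 = 0.3971
Iter 15: z = -0.2941 + 0.1488i, |z|^2 = 0.1087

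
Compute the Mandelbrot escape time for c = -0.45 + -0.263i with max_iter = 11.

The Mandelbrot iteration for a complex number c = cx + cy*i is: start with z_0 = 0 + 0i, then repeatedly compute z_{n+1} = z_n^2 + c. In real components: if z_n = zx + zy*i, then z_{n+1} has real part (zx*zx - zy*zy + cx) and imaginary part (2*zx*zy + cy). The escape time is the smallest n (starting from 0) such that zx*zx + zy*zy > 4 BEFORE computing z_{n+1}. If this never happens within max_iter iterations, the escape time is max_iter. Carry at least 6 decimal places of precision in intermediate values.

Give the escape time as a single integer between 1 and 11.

Answer: 11

Derivation:
z_0 = 0 + 0i, c = -0.4500 + -0.2630i
Iter 1: z = -0.4500 + -0.2630i, |z|^2 = 0.2717
Iter 2: z = -0.3167 + -0.0263i, |z|^2 = 0.1010
Iter 3: z = -0.3504 + -0.2463i, |z|^2 = 0.1835
Iter 4: z = -0.3879 + -0.0904i, |z|^2 = 0.1586
Iter 5: z = -0.3077 + -0.1929i, |z|^2 = 0.1319
Iter 6: z = -0.3925 + -0.1443i, |z|^2 = 0.1749
Iter 7: z = -0.3167 + -0.1497i, |z|^2 = 0.1227
Iter 8: z = -0.3721 + -0.1682i, |z|^2 = 0.1667
Iter 9: z = -0.3398 + -0.1379i, |z|^2 = 0.1345
Iter 10: z = -0.3535 + -0.1693i, |z|^2 = 0.1536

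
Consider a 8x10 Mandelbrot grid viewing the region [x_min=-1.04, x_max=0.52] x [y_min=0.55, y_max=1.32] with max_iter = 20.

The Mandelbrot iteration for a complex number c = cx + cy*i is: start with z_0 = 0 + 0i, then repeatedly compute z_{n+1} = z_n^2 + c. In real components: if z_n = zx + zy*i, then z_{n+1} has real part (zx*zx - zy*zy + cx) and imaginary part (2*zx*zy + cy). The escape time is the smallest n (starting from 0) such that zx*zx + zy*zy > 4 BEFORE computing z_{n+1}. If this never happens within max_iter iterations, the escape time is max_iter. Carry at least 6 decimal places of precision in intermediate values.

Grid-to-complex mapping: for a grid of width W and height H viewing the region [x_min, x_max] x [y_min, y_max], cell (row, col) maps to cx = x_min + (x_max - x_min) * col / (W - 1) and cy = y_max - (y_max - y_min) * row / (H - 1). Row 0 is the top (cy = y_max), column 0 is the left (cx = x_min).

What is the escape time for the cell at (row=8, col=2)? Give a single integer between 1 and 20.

z_0 = 0 + 0i, c = -0.5943 + 0.6356i
Iter 1: z = -0.5943 + 0.6356i, |z|^2 = 0.7571
Iter 2: z = -0.6450 + -0.1198i, |z|^2 = 0.4304
Iter 3: z = -0.1926 + 0.7902i, |z|^2 = 0.6615
Iter 4: z = -1.1816 + 0.3312i, |z|^2 = 1.5058
Iter 5: z = 0.6921 + -0.1472i, |z|^2 = 0.5007
Iter 6: z = -0.1369 + 0.4318i, |z|^2 = 0.2052
Iter 7: z = -0.7620 + 0.5173i, |z|^2 = 0.8482
Iter 8: z = -0.2812 + -0.1528i, |z|^2 = 0.1024
Iter 9: z = -0.5385 + 0.7215i, |z|^2 = 0.8106
Iter 10: z = -0.8248 + -0.1416i, |z|^2 = 0.7004
Iter 11: z = 0.0660 + 0.8691i, |z|^2 = 0.7597
Iter 12: z = -1.3452 + 0.7503i, |z|^2 = 2.3726
Iter 13: z = 0.6525 + -1.3830i, |z|^2 = 2.3385
Iter 14: z = -2.0812 + -1.1693i, |z|^2 = 5.6986
Escaped at iteration 14

Answer: 14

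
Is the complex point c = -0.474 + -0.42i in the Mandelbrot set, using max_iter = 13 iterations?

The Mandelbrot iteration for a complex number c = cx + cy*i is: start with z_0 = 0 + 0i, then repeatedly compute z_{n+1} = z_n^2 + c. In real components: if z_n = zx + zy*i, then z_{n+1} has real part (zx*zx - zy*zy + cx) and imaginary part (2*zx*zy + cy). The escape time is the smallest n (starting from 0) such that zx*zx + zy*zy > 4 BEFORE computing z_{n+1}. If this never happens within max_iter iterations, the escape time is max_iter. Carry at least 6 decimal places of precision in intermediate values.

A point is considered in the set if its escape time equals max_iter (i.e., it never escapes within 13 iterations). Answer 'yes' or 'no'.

Answer: yes

Derivation:
z_0 = 0 + 0i, c = -0.4740 + -0.4200i
Iter 1: z = -0.4740 + -0.4200i, |z|^2 = 0.4011
Iter 2: z = -0.4257 + -0.0218i, |z|^2 = 0.1817
Iter 3: z = -0.2932 + -0.4014i, |z|^2 = 0.2471
Iter 4: z = -0.5491 + -0.1846i, |z|^2 = 0.3356
Iter 5: z = -0.2065 + -0.2173i, |z|^2 = 0.0899
Iter 6: z = -0.4786 + -0.3303i, |z|^2 = 0.3381
Iter 7: z = -0.3541 + -0.1039i, |z|^2 = 0.1362
Iter 8: z = -0.3594 + -0.3464i, |z|^2 = 0.2492
Iter 9: z = -0.4648 + -0.1710i, |z|^2 = 0.2453
Iter 10: z = -0.2872 + -0.2611i, |z|^2 = 0.1506
Iter 11: z = -0.4597 + -0.2701i, |z|^2 = 0.2842
Iter 12: z = -0.3356 + -0.1717i, |z|^2 = 0.1421
Did not escape in 13 iterations → in set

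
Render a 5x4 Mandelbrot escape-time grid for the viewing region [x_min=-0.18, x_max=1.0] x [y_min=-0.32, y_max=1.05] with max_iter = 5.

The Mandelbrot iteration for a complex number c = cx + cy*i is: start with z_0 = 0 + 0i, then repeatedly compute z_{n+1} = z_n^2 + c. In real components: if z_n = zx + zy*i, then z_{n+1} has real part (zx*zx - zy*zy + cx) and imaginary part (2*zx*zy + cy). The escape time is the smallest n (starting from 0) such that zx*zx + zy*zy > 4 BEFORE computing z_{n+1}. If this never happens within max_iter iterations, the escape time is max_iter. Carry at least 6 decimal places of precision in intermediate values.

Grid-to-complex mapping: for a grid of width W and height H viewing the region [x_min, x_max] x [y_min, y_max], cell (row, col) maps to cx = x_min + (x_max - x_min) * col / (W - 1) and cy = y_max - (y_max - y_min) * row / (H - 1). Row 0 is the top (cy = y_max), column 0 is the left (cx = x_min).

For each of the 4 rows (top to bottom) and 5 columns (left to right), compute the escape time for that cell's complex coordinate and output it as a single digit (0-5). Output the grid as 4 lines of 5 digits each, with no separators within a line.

(row=0, col=0): c = -0.1800 + 1.0500i → escape time 5
(row=0, col=1): c = 0.1150 + 1.0500i → escape time 4
(row=0, col=2): c = 0.4100 + 1.0500i → escape time 3
(row=0, col=3): c = 0.7050 + 1.0500i → escape time 2
(row=0, col=4): c = 1.0000 + 1.0500i → escape time 2
(row=1, col=0): c = -0.1800 + 0.5933i → escape time 5
(row=1, col=1): c = 0.1150 + 0.5933i → escape time 5
(row=1, col=2): c = 0.4100 + 0.5933i → escape time 5
(row=1, col=3): c = 0.7050 + 0.5933i → escape time 3
(row=1, col=4): c = 1.0000 + 0.5933i → escape time 2
(row=2, col=0): c = -0.1800 + 0.1367i → escape time 5
(row=2, col=1): c = 0.1150 + 0.1367i → escape time 5
(row=2, col=2): c = 0.4100 + 0.1367i → escape time 5
(row=2, col=3): c = 0.7050 + 0.1367i → escape time 3
(row=2, col=4): c = 1.0000 + 0.1367i → escape time 2
(row=3, col=0): c = -0.1800 + -0.3200i → escape time 5
(row=3, col=1): c = 0.1150 + -0.3200i → escape time 5
(row=3, col=2): c = 0.4100 + -0.3200i → escape time 5
(row=3, col=3): c = 0.7050 + -0.3200i → escape time 3
(row=3, col=4): c = 1.0000 + -0.3200i → escape time 2

Answer: 54322
55532
55532
55532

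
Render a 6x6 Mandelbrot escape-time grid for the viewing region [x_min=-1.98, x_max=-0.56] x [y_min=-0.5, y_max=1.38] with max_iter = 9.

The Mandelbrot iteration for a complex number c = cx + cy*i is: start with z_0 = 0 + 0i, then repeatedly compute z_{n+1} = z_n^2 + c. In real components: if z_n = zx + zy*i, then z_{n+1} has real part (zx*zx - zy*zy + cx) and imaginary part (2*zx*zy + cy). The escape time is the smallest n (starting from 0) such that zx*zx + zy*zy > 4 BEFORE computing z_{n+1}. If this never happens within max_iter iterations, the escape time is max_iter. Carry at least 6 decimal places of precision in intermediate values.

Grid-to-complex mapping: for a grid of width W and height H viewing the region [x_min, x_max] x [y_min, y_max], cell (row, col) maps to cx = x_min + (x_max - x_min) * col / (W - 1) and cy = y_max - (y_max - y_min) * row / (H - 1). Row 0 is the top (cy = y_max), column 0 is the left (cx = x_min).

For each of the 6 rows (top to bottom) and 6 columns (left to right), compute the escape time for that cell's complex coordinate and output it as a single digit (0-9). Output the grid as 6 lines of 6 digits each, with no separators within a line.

(row=0, col=0): c = -1.9800 + 1.3800i → escape time 1
(row=0, col=1): c = -1.6960 + 1.3800i → escape time 1
(row=0, col=2): c = -1.4120 + 1.3800i → escape time 2
(row=0, col=3): c = -1.1280 + 1.3800i → escape time 2
(row=0, col=4): c = -0.8440 + 1.3800i → escape time 2
(row=0, col=5): c = -0.5600 + 1.3800i → escape time 2
(row=1, col=0): c = -1.9800 + 1.0040i → escape time 1
(row=1, col=1): c = -1.6960 + 1.0040i → escape time 2
(row=1, col=2): c = -1.4120 + 1.0040i → escape time 3
(row=1, col=3): c = -1.1280 + 1.0040i → escape time 3
(row=1, col=4): c = -0.8440 + 1.0040i → escape time 3
(row=1, col=5): c = -0.5600 + 1.0040i → escape time 4
(row=2, col=0): c = -1.9800 + 0.6280i → escape time 1
(row=2, col=1): c = -1.6960 + 0.6280i → escape time 3
(row=2, col=2): c = -1.4120 + 0.6280i → escape time 3
(row=2, col=3): c = -1.1280 + 0.6280i → escape time 4
(row=2, col=4): c = -0.8440 + 0.6280i → escape time 5
(row=2, col=5): c = -0.5600 + 0.6280i → escape time 9
(row=3, col=0): c = -1.9800 + 0.2520i → escape time 2
(row=3, col=1): c = -1.6960 + 0.2520i → escape time 4
(row=3, col=2): c = -1.4120 + 0.2520i → escape time 5
(row=3, col=3): c = -1.1280 + 0.2520i → escape time 9
(row=3, col=4): c = -0.8440 + 0.2520i → escape time 9
(row=3, col=5): c = -0.5600 + 0.2520i → escape time 9
(row=4, col=0): c = -1.9800 + -0.1240i → escape time 3
(row=4, col=1): c = -1.6960 + -0.1240i → escape time 5
(row=4, col=2): c = -1.4120 + -0.1240i → escape time 9
(row=4, col=3): c = -1.1280 + -0.1240i → escape time 9
(row=4, col=4): c = -0.8440 + -0.1240i → escape time 9
(row=4, col=5): c = -0.5600 + -0.1240i → escape time 9
(row=5, col=0): c = -1.9800 + -0.5000i → escape time 1
(row=5, col=1): c = -1.6960 + -0.5000i → escape time 3
(row=5, col=2): c = -1.4120 + -0.5000i → escape time 3
(row=5, col=3): c = -1.1280 + -0.5000i → escape time 5
(row=5, col=4): c = -0.8440 + -0.5000i → escape time 6
(row=5, col=5): c = -0.5600 + -0.5000i → escape time 9

Answer: 112222
123334
133459
245999
359999
133569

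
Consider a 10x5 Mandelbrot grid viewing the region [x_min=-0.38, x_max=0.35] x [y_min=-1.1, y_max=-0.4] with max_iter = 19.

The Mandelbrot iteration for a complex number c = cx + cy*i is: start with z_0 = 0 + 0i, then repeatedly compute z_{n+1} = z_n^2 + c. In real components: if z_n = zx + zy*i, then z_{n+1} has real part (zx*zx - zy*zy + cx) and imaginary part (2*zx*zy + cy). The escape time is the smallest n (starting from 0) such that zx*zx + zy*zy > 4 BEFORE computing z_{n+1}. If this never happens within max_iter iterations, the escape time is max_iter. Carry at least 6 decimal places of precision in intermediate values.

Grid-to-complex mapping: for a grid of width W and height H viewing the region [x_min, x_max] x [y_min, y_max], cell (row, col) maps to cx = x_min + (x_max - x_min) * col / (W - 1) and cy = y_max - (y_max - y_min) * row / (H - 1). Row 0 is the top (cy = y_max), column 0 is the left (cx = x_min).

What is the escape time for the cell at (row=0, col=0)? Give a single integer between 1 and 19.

z_0 = 0 + 0i, c = -0.3800 + -0.4000i
Iter 1: z = -0.3800 + -0.4000i, |z|^2 = 0.3044
Iter 2: z = -0.3956 + -0.0960i, |z|^2 = 0.1657
Iter 3: z = -0.2327 + -0.3240i, |z|^2 = 0.1592
Iter 4: z = -0.4308 + -0.2492i, |z|^2 = 0.2477
Iter 5: z = -0.2565 + -0.1853i, |z|^2 = 0.1001
Iter 6: z = -0.3486 + -0.3050i, |z|^2 = 0.2145
Iter 7: z = -0.3515 + -0.1874i, |z|^2 = 0.1587
Iter 8: z = -0.2916 + -0.2683i, |z|^2 = 0.1570
Iter 9: z = -0.3670 + -0.2436i, |z|^2 = 0.1940
Iter 10: z = -0.3047 + -0.2212i, |z|^2 = 0.1418
Iter 11: z = -0.3361 + -0.2652i, |z|^2 = 0.1833
Iter 12: z = -0.3373 + -0.2217i, |z|^2 = 0.1630
Iter 13: z = -0.3154 + -0.2504i, |z|^2 = 0.1622
Iter 14: z = -0.3432 + -0.2421i, |z|^2 = 0.1764
Iter 15: z = -0.3208 + -0.2338i, |z|^2 = 0.1576
Iter 16: z = -0.3318 + -0.2500i, |z|^2 = 0.1726
Iter 17: z = -0.3324 + -0.2341i, |z|^2 = 0.1653
Iter 18: z = -0.3243 + -0.2443i, |z|^2 = 0.1649

Answer: 19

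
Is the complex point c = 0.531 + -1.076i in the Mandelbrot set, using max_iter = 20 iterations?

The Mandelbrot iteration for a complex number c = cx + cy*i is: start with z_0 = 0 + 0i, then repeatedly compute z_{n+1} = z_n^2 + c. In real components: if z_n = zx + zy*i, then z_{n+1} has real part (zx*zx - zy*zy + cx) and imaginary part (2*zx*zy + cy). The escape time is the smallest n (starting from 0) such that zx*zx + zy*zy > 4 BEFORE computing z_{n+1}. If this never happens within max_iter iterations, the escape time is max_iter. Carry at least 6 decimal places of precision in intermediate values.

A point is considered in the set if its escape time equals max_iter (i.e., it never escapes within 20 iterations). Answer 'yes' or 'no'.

Answer: no

Derivation:
z_0 = 0 + 0i, c = 0.5310 + -1.0760i
Iter 1: z = 0.5310 + -1.0760i, |z|^2 = 1.4397
Iter 2: z = -0.3448 + -2.2187i, |z|^2 = 5.0416
Escaped at iteration 2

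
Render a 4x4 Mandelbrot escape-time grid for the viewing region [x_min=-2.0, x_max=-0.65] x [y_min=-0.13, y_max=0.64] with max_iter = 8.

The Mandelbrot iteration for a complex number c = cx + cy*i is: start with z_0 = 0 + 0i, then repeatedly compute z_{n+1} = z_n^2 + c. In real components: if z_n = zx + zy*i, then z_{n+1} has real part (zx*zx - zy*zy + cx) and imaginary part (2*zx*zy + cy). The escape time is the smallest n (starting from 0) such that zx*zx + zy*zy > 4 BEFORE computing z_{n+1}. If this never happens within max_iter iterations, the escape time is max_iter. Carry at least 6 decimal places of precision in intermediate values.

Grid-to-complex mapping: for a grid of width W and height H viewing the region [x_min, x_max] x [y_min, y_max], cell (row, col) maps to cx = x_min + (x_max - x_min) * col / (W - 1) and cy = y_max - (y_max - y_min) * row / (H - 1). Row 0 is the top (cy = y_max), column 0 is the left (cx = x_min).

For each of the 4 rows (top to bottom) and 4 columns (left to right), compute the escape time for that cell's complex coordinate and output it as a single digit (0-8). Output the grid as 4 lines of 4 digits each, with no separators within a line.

(row=0, col=0): c = -2.0000 + 0.6400i → escape time 1
(row=0, col=1): c = -1.5500 + 0.6400i → escape time 3
(row=0, col=2): c = -1.1000 + 0.6400i → escape time 4
(row=0, col=3): c = -0.6500 + 0.6400i → escape time 7
(row=1, col=0): c = -2.0000 + 0.3833i → escape time 1
(row=1, col=1): c = -1.5500 + 0.3833i → escape time 4
(row=1, col=2): c = -1.1000 + 0.3833i → escape time 7
(row=1, col=3): c = -0.6500 + 0.3833i → escape time 8
(row=2, col=0): c = -2.0000 + 0.1267i → escape time 1
(row=2, col=1): c = -1.5500 + 0.1267i → escape time 6
(row=2, col=2): c = -1.1000 + 0.1267i → escape time 8
(row=2, col=3): c = -0.6500 + 0.1267i → escape time 8
(row=3, col=0): c = -2.0000 + -0.1300i → escape time 1
(row=3, col=1): c = -1.5500 + -0.1300i → escape time 6
(row=3, col=2): c = -1.1000 + -0.1300i → escape time 8
(row=3, col=3): c = -0.6500 + -0.1300i → escape time 8

Answer: 1347
1478
1688
1688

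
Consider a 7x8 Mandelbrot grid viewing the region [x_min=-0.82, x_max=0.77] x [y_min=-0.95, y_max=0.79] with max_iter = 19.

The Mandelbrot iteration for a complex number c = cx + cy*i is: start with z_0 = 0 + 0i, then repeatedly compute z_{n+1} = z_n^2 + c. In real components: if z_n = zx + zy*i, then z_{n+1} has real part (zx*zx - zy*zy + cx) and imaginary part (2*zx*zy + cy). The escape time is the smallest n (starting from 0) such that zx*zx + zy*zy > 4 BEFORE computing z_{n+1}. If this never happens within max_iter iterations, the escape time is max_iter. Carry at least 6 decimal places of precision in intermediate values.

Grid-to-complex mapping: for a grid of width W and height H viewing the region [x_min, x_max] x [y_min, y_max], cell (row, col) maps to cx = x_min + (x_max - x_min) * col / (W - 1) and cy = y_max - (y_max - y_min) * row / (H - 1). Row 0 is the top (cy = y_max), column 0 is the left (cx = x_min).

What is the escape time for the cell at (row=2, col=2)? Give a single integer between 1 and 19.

Answer: 19

Derivation:
z_0 = 0 + 0i, c = -0.2900 + 0.2929i
Iter 1: z = -0.2900 + 0.2929i, |z|^2 = 0.1699
Iter 2: z = -0.2917 + 0.1230i, |z|^2 = 0.1002
Iter 3: z = -0.2201 + 0.2211i, |z|^2 = 0.0973
Iter 4: z = -0.2905 + 0.1955i, |z|^2 = 0.1226
Iter 5: z = -0.2439 + 0.1793i, |z|^2 = 0.0916
Iter 6: z = -0.2627 + 0.2054i, |z|^2 = 0.1112
Iter 7: z = -0.2632 + 0.1849i, |z|^2 = 0.1035
Iter 8: z = -0.2549 + 0.1955i, |z|^2 = 0.1032
Iter 9: z = -0.2632 + 0.1932i, |z|^2 = 0.1066
Iter 10: z = -0.2580 + 0.1912i, |z|^2 = 0.1031
Iter 11: z = -0.2600 + 0.1942i, |z|^2 = 0.1053
Iter 12: z = -0.2601 + 0.1919i, |z|^2 = 0.1045
Iter 13: z = -0.2591 + 0.1930i, |z|^2 = 0.1044
Iter 14: z = -0.2601 + 0.1928i, |z|^2 = 0.1048
Iter 15: z = -0.2595 + 0.1926i, |z|^2 = 0.1044
Iter 16: z = -0.2597 + 0.1929i, |z|^2 = 0.1047
Iter 17: z = -0.2598 + 0.1926i, |z|^2 = 0.1046
Iter 18: z = -0.2596 + 0.1928i, |z|^2 = 0.1046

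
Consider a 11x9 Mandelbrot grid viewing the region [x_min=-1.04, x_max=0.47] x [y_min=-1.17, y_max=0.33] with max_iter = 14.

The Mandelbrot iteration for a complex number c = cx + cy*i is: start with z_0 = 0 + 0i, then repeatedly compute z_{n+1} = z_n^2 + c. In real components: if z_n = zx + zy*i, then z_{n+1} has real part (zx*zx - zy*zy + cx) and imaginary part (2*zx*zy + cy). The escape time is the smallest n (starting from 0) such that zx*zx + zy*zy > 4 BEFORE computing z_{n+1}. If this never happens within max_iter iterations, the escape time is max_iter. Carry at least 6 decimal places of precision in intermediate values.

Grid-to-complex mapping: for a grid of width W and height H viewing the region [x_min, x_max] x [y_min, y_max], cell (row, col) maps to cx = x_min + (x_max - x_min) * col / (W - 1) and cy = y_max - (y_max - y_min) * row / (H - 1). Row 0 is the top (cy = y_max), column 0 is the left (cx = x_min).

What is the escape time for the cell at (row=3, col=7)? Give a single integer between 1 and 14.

z_0 = 0 + 0i, c = 0.0170 + -0.2325i
Iter 1: z = 0.0170 + -0.2325i, |z|^2 = 0.0543
Iter 2: z = -0.0368 + -0.2404i, |z|^2 = 0.0591
Iter 3: z = -0.0394 + -0.2148i, |z|^2 = 0.0477
Iter 4: z = -0.0276 + -0.2156i, |z|^2 = 0.0472
Iter 5: z = -0.0287 + -0.2206i, |z|^2 = 0.0495
Iter 6: z = -0.0308 + -0.2198i, |z|^2 = 0.0493
Iter 7: z = -0.0304 + -0.2189i, |z|^2 = 0.0489
Iter 8: z = -0.0300 + -0.2192i, |z|^2 = 0.0489
Iter 9: z = -0.0301 + -0.2193i, |z|^2 = 0.0490
Iter 10: z = -0.0302 + -0.2193i, |z|^2 = 0.0490
Iter 11: z = -0.0302 + -0.2193i, |z|^2 = 0.0490
Iter 12: z = -0.0302 + -0.2193i, |z|^2 = 0.0490
Iter 13: z = -0.0302 + -0.2193i, |z|^2 = 0.0490

Answer: 14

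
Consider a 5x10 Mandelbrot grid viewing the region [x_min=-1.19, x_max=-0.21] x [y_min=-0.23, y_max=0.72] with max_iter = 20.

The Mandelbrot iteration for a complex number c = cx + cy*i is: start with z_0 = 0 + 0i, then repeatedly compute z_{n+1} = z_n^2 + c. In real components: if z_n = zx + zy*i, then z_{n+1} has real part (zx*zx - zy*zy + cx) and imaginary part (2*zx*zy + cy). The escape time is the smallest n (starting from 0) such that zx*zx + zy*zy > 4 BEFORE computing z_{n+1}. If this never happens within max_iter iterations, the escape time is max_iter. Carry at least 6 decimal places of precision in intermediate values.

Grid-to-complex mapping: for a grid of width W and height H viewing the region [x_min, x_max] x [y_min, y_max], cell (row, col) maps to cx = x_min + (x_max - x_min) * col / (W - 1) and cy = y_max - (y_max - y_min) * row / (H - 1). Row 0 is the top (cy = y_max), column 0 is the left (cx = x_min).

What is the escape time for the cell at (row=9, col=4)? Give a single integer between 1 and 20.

Answer: 20

Derivation:
z_0 = 0 + 0i, c = -0.2100 + -0.2300i
Iter 1: z = -0.2100 + -0.2300i, |z|^2 = 0.0970
Iter 2: z = -0.2188 + -0.1334i, |z|^2 = 0.0657
Iter 3: z = -0.1799 + -0.1716i, |z|^2 = 0.0618
Iter 4: z = -0.2071 + -0.1682i, |z|^2 = 0.0712
Iter 5: z = -0.1954 + -0.1603i, |z|^2 = 0.0639
Iter 6: z = -0.1975 + -0.1673i, |z|^2 = 0.0670
Iter 7: z = -0.1990 + -0.1639i, |z|^2 = 0.0665
Iter 8: z = -0.1973 + -0.1648i, |z|^2 = 0.0661
Iter 9: z = -0.1982 + -0.1650i, |z|^2 = 0.0665
Iter 10: z = -0.1979 + -0.1646i, |z|^2 = 0.0663
Iter 11: z = -0.1979 + -0.1648i, |z|^2 = 0.0663
Iter 12: z = -0.1980 + -0.1647i, |z|^2 = 0.0663
Iter 13: z = -0.1979 + -0.1648i, |z|^2 = 0.0663
Iter 14: z = -0.1980 + -0.1648i, |z|^2 = 0.0663
Iter 15: z = -0.1980 + -0.1648i, |z|^2 = 0.0663
Iter 16: z = -0.1980 + -0.1648i, |z|^2 = 0.0663
Iter 17: z = -0.1980 + -0.1648i, |z|^2 = 0.0663
Iter 18: z = -0.1980 + -0.1648i, |z|^2 = 0.0663
Iter 19: z = -0.1980 + -0.1648i, |z|^2 = 0.0663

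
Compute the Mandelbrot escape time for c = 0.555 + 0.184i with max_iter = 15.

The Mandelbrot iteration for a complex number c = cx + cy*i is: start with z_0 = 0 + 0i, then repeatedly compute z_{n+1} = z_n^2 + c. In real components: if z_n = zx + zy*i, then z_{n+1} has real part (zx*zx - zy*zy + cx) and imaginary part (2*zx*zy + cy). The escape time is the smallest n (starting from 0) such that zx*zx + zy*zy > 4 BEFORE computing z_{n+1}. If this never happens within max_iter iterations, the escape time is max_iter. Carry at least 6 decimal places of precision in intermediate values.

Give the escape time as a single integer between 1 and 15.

z_0 = 0 + 0i, c = 0.5550 + 0.1840i
Iter 1: z = 0.5550 + 0.1840i, |z|^2 = 0.3419
Iter 2: z = 0.8292 + 0.3882i, |z|^2 = 0.8383
Iter 3: z = 1.0918 + 0.8278i, |z|^2 = 1.8773
Iter 4: z = 1.0617 + 1.9916i, |z|^2 = 5.0938
Escaped at iteration 4

Answer: 4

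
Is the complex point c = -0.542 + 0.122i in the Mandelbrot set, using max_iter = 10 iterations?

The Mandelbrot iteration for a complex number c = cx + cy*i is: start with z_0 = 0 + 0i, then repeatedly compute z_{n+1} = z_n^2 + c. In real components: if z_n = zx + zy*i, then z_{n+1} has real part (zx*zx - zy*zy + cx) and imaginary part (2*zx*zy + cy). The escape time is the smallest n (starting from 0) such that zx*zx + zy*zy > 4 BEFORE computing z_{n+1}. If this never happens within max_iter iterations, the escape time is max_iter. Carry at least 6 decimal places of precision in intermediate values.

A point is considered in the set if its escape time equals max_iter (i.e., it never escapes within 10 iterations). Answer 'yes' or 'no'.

z_0 = 0 + 0i, c = -0.5420 + 0.1220i
Iter 1: z = -0.5420 + 0.1220i, |z|^2 = 0.3086
Iter 2: z = -0.2631 + -0.0102i, |z|^2 = 0.0693
Iter 3: z = -0.4729 + 0.1274i, |z|^2 = 0.2398
Iter 4: z = -0.3346 + 0.0015i, |z|^2 = 0.1120
Iter 5: z = -0.4300 + 0.1210i, |z|^2 = 0.1996
Iter 6: z = -0.3717 + 0.0179i, |z|^2 = 0.1385
Iter 7: z = -0.4042 + 0.1087i, |z|^2 = 0.1751
Iter 8: z = -0.3905 + 0.0342i, |z|^2 = 0.1536
Iter 9: z = -0.3907 + 0.0953i, |z|^2 = 0.1617
Did not escape in 10 iterations → in set

Answer: yes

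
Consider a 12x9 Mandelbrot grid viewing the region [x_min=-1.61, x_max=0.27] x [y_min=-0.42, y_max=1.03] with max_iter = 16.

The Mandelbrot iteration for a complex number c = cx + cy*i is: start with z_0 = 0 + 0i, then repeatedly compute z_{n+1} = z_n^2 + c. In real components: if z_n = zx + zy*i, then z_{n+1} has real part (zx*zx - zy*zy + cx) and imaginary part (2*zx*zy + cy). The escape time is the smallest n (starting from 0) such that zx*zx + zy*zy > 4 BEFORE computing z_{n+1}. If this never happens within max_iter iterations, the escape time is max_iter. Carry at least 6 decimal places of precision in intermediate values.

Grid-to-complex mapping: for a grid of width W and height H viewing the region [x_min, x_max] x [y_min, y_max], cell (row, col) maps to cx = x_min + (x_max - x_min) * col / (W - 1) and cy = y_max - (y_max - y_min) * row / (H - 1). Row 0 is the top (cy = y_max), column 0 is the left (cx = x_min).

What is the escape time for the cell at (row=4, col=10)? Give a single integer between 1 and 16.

z_0 = 0 + 0i, c = 0.0991 + 0.3050i
Iter 1: z = 0.0991 + 0.3050i, |z|^2 = 0.1028
Iter 2: z = 0.0159 + 0.3654i, |z|^2 = 0.1338
Iter 3: z = -0.0342 + 0.3166i, |z|^2 = 0.1014
Iter 4: z = 0.0000 + 0.2833i, |z|^2 = 0.0803
Iter 5: z = 0.0188 + 0.3050i, |z|^2 = 0.0934
Iter 6: z = 0.0064 + 0.3165i, |z|^2 = 0.1002
Iter 7: z = -0.0010 + 0.3091i, |z|^2 = 0.0955
Iter 8: z = 0.0036 + 0.3044i, |z|^2 = 0.0927
Iter 9: z = 0.0065 + 0.3072i, |z|^2 = 0.0944
Iter 10: z = 0.0048 + 0.3090i, |z|^2 = 0.0955
Iter 11: z = 0.0037 + 0.3080i, |z|^2 = 0.0948
Iter 12: z = 0.0043 + 0.3072i, |z|^2 = 0.0944
Iter 13: z = 0.0047 + 0.3076i, |z|^2 = 0.0947
Iter 14: z = 0.0045 + 0.3079i, |z|^2 = 0.0948
Iter 15: z = 0.0043 + 0.3078i, |z|^2 = 0.0947

Answer: 16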